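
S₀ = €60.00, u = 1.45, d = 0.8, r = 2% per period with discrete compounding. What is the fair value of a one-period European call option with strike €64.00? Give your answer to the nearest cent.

€7.63

Risk-neutral probability p = (1 + 0.02 − 0.8)/(1.45 − 0.8) = 0.2200/0.6500 = 0.3385
Terminal stock prices: S_u = 87, S_d = 48
Terminal payoffs (S − K): max(23, 0) = 23, max(-16, 0) = 0
Node 0 (S = 60): V_0 = 1/1.02·[0.3385·23.0000 + 0.6615·0.0000] = 7.6320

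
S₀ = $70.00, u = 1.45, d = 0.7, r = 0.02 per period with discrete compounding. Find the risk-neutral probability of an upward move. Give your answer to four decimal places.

p = 0.4267

Risk-neutral probability p = (1 + 0.02 − 0.7)/(1.45 − 0.7) = 0.3200/0.7500 = 0.4267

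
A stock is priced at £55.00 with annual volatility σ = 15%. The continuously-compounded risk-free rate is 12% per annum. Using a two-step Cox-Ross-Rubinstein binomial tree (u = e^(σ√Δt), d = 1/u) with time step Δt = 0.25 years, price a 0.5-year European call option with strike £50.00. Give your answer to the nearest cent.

CRR parameters: u = e^(σ√Δt) = e^(0.15·√0.25) = 1.0779, d = 1/u = 0.9277
Per-period rate: rΔt = 0.12·0.25 = 0.03, so R = e^0.03 = 1.0305
Risk-neutral probability p = (e^0.03 − 0.9277)/(1.0779 − 0.9277) = 0.1027/0.1501 = 0.6841
Terminal stock prices: S_uu = 63.9, S_ud = 55, S_dd = 47.34
Terminal payoffs (S − K): max(13.9, 0) = 13.9, max(5, 0) = 5, max(-2.661, 0) = 0
Node u (S = 59.28): V_u = e^(−0.03)·[0.6841·13.9009 + 0.3159·5.0000] = 10.7614
Node d (S = 51.03): V_d = e^(−0.03)·[0.6841·5.0000 + 0.3159·0.0000] = 3.3194
Node 0 (S = 55): V_0 = e^(−0.03)·[0.6841·10.7614 + 0.3159·3.3194] = 8.1619

£8.16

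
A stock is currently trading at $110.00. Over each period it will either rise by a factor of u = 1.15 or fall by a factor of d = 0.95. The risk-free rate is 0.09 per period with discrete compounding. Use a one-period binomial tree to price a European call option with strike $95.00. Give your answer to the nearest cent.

Risk-neutral probability p = (1 + 0.09 − 0.95)/(1.15 − 0.95) = 0.1400/0.2000 = 0.7000
Terminal stock prices: S_u = 126.5, S_d = 104.5
Terminal payoffs (S − K): max(31.5, 0) = 31.5, max(9.5, 0) = 9.5
Node 0 (S = 110): V_0 = 1/1.09·[0.7000·31.5000 + 0.3000·9.5000] = 22.8440

$22.84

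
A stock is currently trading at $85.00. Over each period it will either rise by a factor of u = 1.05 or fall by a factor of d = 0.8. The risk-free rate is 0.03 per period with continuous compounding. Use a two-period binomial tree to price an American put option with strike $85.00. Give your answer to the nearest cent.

Risk-neutral probability p = (e^0.03 − 0.8)/(1.05 − 0.8) = 0.2305/0.2500 = 0.9218
Terminal stock prices: S_uu = 93.71, S_ud = 71.4, S_dd = 54.4
Terminal payoffs (K − S): max(-8.713, 0) = 0, max(13.6, 0) = 13.6, max(30.6, 0) = 30.6
Node u (S = 89.25): continuation = e^(−0.03)·[0.9218·0.0000 + 0.0782·13.6000] = 1.0318; exercise value = 0.0000 ≤ continuation, so V_u = 1.0318
Node d (S = 68): continuation = e^(−0.03)·[0.9218·13.6000 + 0.0782·30.6000] = 14.4879; exercise value = 17.0000 > continuation, so V_d = 17.0000 (exercise)
Node 0 (S = 85): continuation = e^(−0.03)·[0.9218·1.0318 + 0.0782·17.0000] = 2.2129; exercise value = 0.0000 ≤ continuation, so V_0 = 2.2129

$2.21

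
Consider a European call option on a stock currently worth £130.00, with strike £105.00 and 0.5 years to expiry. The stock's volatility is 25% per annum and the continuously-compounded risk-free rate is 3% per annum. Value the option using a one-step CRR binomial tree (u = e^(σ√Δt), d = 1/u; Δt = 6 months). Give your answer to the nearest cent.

£26.56

CRR parameters: u = e^(σ√Δt) = e^(0.25·√0.5) = 1.1934, d = 1/u = 0.8380
Per-period rate: rΔt = 0.03·0.5 = 0.015, so R = e^0.015 = 1.0151
Risk-neutral probability p = (e^0.015 − 0.8380)/(1.1934 − 0.8380) = 0.1771/0.3554 = 0.4984
Terminal stock prices: S_u = 155.1, S_d = 108.9
Terminal payoffs (S − K): max(50.14, 0) = 50.14, max(3.936, 0) = 3.936
Node 0 (S = 130): V_0 = e^(−0.015)·[0.4984·50.1374 + 0.5016·3.9357] = 26.5632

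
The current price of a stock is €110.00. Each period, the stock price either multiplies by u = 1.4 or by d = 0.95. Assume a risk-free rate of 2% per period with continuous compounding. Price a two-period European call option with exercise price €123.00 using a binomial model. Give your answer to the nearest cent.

Risk-neutral probability p = (e^0.02 − 0.95)/(1.4 − 0.95) = 0.0702/0.4500 = 0.1560
Terminal stock prices: S_uu = 215.6, S_ud = 146.3, S_dd = 99.27
Terminal payoffs (S − K): max(92.6, 0) = 92.6, max(23.3, 0) = 23.3, max(-23.73, 0) = 0
Node u (S = 154): V_u = e^(−0.02)·[0.1560·92.6000 + 0.8440·23.3000] = 33.4356
Node d (S = 104.5): V_d = e^(−0.02)·[0.1560·23.3000 + 0.8440·0.0000] = 3.5629
Node 0 (S = 110): V_0 = e^(−0.02)·[0.1560·33.4356 + 0.8440·3.5629] = 8.0603

€8.06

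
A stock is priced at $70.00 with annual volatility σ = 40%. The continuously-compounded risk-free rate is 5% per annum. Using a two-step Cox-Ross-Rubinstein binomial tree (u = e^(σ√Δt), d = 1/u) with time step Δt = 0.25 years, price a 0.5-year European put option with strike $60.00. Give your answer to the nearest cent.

$3.43

CRR parameters: u = e^(σ√Δt) = e^(0.4·√0.25) = 1.2214, d = 1/u = 0.8187
Per-period rate: rΔt = 0.05·0.25 = 0.0125, so R = e^0.0125 = 1.0126
Risk-neutral probability p = (e^0.0125 − 0.8187)/(1.2214 − 0.8187) = 0.1938/0.4027 = 0.4814
Terminal stock prices: S_uu = 104.4, S_ud = 70, S_dd = 46.92
Terminal payoffs (K − S): max(-44.43, 0) = 0, max(-10, 0) = 0, max(13.08, 0) = 13.08
Node u (S = 85.5): V_u = e^(−0.0125)·[0.4814·0.0000 + 0.5186·0.0000] = 0.0000
Node d (S = 57.31): V_d = e^(−0.0125)·[0.4814·0.0000 + 0.5186·13.0776] = 6.6977
Node 0 (S = 70): V_0 = e^(−0.0125)·[0.4814·0.0000 + 0.5186·6.6977] = 3.4303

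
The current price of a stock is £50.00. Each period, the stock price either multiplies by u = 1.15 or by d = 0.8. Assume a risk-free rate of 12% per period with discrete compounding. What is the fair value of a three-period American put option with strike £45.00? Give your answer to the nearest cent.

£0.42

Risk-neutral probability p = (1 + 0.12 − 0.8)/(1.15 − 0.8) = 0.3200/0.3500 = 0.9143
Terminal stock prices: S_uuu = 76.04, S_uud = 52.9, S_udd = 36.8, S_ddd = 25.6
Terminal payoffs (K − S): max(-31.04, 0) = 0, max(-7.9, 0) = 0, max(8.2, 0) = 8.2, max(19.4, 0) = 19.4
Node uu (S = 66.12): continuation = 1/1.12·[0.9143·0.0000 + 0.0857·0.0000] = 0.0000; exercise value = 0.0000 ≤ continuation, so V_uu = 0.0000
Node ud (S = 46): continuation = 1/1.12·[0.9143·0.0000 + 0.0857·8.2000] = 0.6276; exercise value = 0.0000 ≤ continuation, so V_ud = 0.6276
Node dd (S = 32): continuation = 1/1.12·[0.9143·8.2000 + 0.0857·19.4000] = 8.1786; exercise value = 13.0000 > continuation, so V_dd = 13.0000 (exercise)
Node u (S = 57.5): continuation = 1/1.12·[0.9143·0.0000 + 0.0857·0.6276] = 0.0480; exercise value = 0.0000 ≤ continuation, so V_u = 0.0480
Node d (S = 40): continuation = 1/1.12·[0.9143·0.6276 + 0.0857·13.0000] = 1.5072; exercise value = 5.0000 > continuation, so V_d = 5.0000 (exercise)
Node 0 (S = 50): continuation = 1/1.12·[0.9143·0.0480 + 0.0857·5.0000] = 0.4219; exercise value = 0.0000 ≤ continuation, so V_0 = 0.4219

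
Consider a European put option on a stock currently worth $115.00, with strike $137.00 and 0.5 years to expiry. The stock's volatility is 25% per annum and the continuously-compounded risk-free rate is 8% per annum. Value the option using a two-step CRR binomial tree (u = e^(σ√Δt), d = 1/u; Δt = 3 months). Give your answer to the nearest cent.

CRR parameters: u = e^(σ√Δt) = e^(0.25·√0.25) = 1.1331, d = 1/u = 0.8825
Per-period rate: rΔt = 0.08·0.25 = 0.02, so R = e^0.02 = 1.0202
Risk-neutral probability p = (e^0.02 − 0.8825)/(1.1331 − 0.8825) = 0.1377/0.2507 = 0.5494
Terminal stock prices: S_uu = 147.7, S_ud = 115, S_dd = 89.56
Terminal payoffs (K − S): max(-10.66, 0) = 0, max(22, 0) = 22, max(47.44, 0) = 47.44
Node u (S = 130.3): V_u = e^(−0.02)·[0.5494·0.0000 + 0.4506·22.0000] = 9.7172
Node d (S = 101.5): V_d = e^(−0.02)·[0.5494·22.0000 + 0.4506·47.4379] = 32.8001
Node 0 (S = 115): V_0 = e^(−0.02)·[0.5494·9.7172 + 0.4506·32.8001] = 19.7203

$19.72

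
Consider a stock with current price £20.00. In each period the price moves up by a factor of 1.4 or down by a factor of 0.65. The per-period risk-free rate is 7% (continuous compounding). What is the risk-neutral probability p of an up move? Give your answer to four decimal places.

Risk-neutral probability p = (e^0.07 − 0.65)/(1.4 − 0.65) = 0.4225/0.7500 = 0.5633

p = 0.5633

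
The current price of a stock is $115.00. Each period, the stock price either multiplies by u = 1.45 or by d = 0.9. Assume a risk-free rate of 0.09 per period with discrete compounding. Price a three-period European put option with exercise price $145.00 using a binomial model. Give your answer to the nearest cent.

$16.65

Risk-neutral probability p = (1 + 0.09 − 0.9)/(1.45 − 0.9) = 0.1900/0.5500 = 0.3455
Terminal stock prices: S_uuu = 350.6, S_uud = 217.6, S_udd = 135.1, S_ddd = 83.84
Terminal payoffs (K − S): max(-205.6, 0) = 0, max(-72.61, 0) = 0, max(9.933, 0) = 9.933, max(61.16, 0) = 61.16
Node uu (S = 241.8): V_uu = 1/1.09·[0.3455·0.0000 + 0.6545·0.0000] = 0.0000
Node ud (S = 150.1): V_ud = 1/1.09·[0.3455·0.0000 + 0.6545·9.9325] = 5.9645
Node dd (S = 93.15): V_dd = 1/1.09·[0.3455·9.9325 + 0.6545·61.1650] = 39.8775
Node u (S = 166.8): V_u = 1/1.09·[0.3455·0.0000 + 0.6545·5.9645] = 3.5817
Node d (S = 103.5): V_d = 1/1.09·[0.3455·5.9645 + 0.6545·39.8775] = 25.8368
Node 0 (S = 115): V_0 = 1/1.09·[0.3455·3.5817 + 0.6545·25.8368] = 16.6501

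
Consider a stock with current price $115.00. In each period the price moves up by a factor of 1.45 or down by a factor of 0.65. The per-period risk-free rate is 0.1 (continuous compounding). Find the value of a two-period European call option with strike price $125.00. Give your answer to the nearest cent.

Risk-neutral probability p = (e^0.1 − 0.65)/(1.45 − 0.65) = 0.4552/0.8000 = 0.5690
Terminal stock prices: S_uu = 241.8, S_ud = 108.4, S_dd = 48.59
Terminal payoffs (S − K): max(116.8, 0) = 116.8, max(-16.61, 0) = 0, max(-76.41, 0) = 0
Node u (S = 166.8): V_u = e^(−0.1)·[0.5690·116.7875 + 0.4310·0.0000] = 60.1245
Node d (S = 74.75): V_d = e^(−0.1)·[0.5690·0.0000 + 0.4310·0.0000] = 0.0000
Node 0 (S = 115): V_0 = e^(−0.1)·[0.5690·60.1245 + 0.4310·0.0000] = 30.9533

$30.95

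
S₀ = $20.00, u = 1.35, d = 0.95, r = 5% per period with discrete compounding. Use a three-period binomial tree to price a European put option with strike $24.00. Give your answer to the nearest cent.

Risk-neutral probability p = (1 + 0.05 − 0.95)/(1.35 − 0.95) = 0.1000/0.4000 = 0.2500
Terminal stock prices: S_uuu = 49.21, S_uud = 34.63, S_udd = 24.37, S_ddd = 17.15
Terminal payoffs (K − S): max(-25.21, 0) = 0, max(-10.63, 0) = 0, max(-0.3675, 0) = 0, max(6.853, 0) = 6.853
Node uu (S = 36.45): V_uu = 1/1.05·[0.2500·0.0000 + 0.7500·0.0000] = 0.0000
Node ud (S = 25.65): V_ud = 1/1.05·[0.2500·0.0000 + 0.7500·0.0000] = 0.0000
Node dd (S = 18.05): V_dd = 1/1.05·[0.2500·0.0000 + 0.7500·6.8525] = 4.8946
Node u (S = 27): V_u = 1/1.05·[0.2500·0.0000 + 0.7500·0.0000] = 0.0000
Node d (S = 19): V_d = 1/1.05·[0.2500·0.0000 + 0.7500·4.8946] = 3.4962
Node 0 (S = 20): V_0 = 1/1.05·[0.2500·0.0000 + 0.7500·3.4962] = 2.4973

$2.50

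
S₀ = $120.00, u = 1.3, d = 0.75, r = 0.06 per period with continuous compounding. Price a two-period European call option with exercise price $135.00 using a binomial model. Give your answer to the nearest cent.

$19.33

Risk-neutral probability p = (e^0.06 − 0.75)/(1.3 − 0.75) = 0.3118/0.5500 = 0.5670
Terminal stock prices: S_uu = 202.8, S_ud = 117, S_dd = 67.5
Terminal payoffs (S − K): max(67.8, 0) = 67.8, max(-18, 0) = 0, max(-67.5, 0) = 0
Node u (S = 156): V_u = e^(−0.06)·[0.5670·67.8000 + 0.4330·0.0000] = 36.2023
Node d (S = 90): V_d = e^(−0.06)·[0.5670·0.0000 + 0.4330·0.0000] = 0.0000
Node 0 (S = 120): V_0 = e^(−0.06)·[0.5670·36.2023 + 0.4330·0.0000] = 19.3305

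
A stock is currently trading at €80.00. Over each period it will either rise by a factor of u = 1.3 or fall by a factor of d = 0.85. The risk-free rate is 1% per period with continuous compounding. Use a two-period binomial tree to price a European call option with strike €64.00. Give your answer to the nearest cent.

Risk-neutral probability p = (e^0.01 − 0.85)/(1.3 − 0.85) = 0.1601/0.4500 = 0.3557
Terminal stock prices: S_uu = 135.2, S_ud = 88.4, S_dd = 57.8
Terminal payoffs (S − K): max(71.2, 0) = 71.2, max(24.4, 0) = 24.4, max(-6.2, 0) = 0
Node u (S = 104): V_u = e^(−0.01)·[0.3557·71.2000 + 0.6443·24.4000] = 40.6368
Node d (S = 68): V_d = e^(−0.01)·[0.3557·24.4000 + 0.6443·0.0000] = 8.5919
Node 0 (S = 80): V_0 = e^(−0.01)·[0.3557·40.6368 + 0.6443·8.5919] = 19.7903

€19.79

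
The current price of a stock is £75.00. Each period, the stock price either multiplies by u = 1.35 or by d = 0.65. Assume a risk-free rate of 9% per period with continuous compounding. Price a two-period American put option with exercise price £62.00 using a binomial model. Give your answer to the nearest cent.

Risk-neutral probability p = (e^0.09 − 0.65)/(1.35 − 0.65) = 0.4442/0.7000 = 0.6345
Terminal stock prices: S_uu = 136.7, S_ud = 65.81, S_dd = 31.69
Terminal payoffs (K − S): max(-74.69, 0) = 0, max(-3.812, 0) = 0, max(30.31, 0) = 30.31
Node u (S = 101.2): continuation = e^(−0.09)·[0.6345·0.0000 + 0.3655·0.0000] = 0.0000; exercise value = 0.0000 ≤ continuation, so V_u = 0.0000
Node d (S = 48.75): continuation = e^(−0.09)·[0.6345·0.0000 + 0.3655·30.3125] = 10.1247; exercise value = 13.2500 > continuation, so V_d = 13.2500 (exercise)
Node 0 (S = 75): continuation = e^(−0.09)·[0.6345·0.0000 + 0.3655·13.2500] = 4.4256; exercise value = 0.0000 ≤ continuation, so V_0 = 4.4256

£4.43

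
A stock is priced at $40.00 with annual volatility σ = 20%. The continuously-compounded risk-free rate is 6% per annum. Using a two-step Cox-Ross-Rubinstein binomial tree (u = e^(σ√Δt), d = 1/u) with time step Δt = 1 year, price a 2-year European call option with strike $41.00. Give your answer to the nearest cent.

$6.04

CRR parameters: u = e^(σ√Δt) = e^(0.2·√1) = 1.2214, d = 1/u = 0.8187
Per-period rate: rΔt = 0.06·1 = 0.06, so R = e^0.06 = 1.0618
Risk-neutral probability p = (e^0.06 − 0.8187)/(1.2214 − 0.8187) = 0.2431/0.4027 = 0.6037
Terminal stock prices: S_uu = 59.67, S_ud = 40, S_dd = 26.81
Terminal payoffs (S − K): max(18.67, 0) = 18.67, max(-1, 0) = 0, max(-14.19, 0) = 0
Node u (S = 48.86): V_u = e^(−0.06)·[0.6037·18.6730 + 0.3963·0.0000] = 10.6170
Node d (S = 32.75): V_d = e^(−0.06)·[0.6037·0.0000 + 0.3963·0.0000] = 0.0000
Node 0 (S = 40): V_0 = e^(−0.06)·[0.6037·10.6170 + 0.3963·0.0000] = 6.0365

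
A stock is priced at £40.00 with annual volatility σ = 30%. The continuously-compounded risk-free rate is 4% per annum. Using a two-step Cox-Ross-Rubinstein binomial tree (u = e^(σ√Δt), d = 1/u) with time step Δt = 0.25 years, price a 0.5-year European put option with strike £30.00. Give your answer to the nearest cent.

£0.09

CRR parameters: u = e^(σ√Δt) = e^(0.3·√0.25) = 1.1618, d = 1/u = 0.8607
Per-period rate: rΔt = 0.04·0.25 = 0.01, so R = e^0.01 = 1.0101
Risk-neutral probability p = (e^0.01 − 0.8607)/(1.1618 − 0.8607) = 0.1493/0.3011 = 0.4959
Terminal stock prices: S_uu = 53.99, S_ud = 40, S_dd = 29.63
Terminal payoffs (K − S): max(-23.99, 0) = 0, max(-10, 0) = 0, max(0.3673, 0) = 0.3673
Node u (S = 46.47): V_u = e^(−0.01)·[0.4959·0.0000 + 0.5041·0.0000] = 0.0000
Node d (S = 34.43): V_d = e^(−0.01)·[0.4959·0.0000 + 0.5041·0.3673] = 0.1833
Node 0 (S = 40): V_0 = e^(−0.01)·[0.4959·0.0000 + 0.5041·0.1833] = 0.0915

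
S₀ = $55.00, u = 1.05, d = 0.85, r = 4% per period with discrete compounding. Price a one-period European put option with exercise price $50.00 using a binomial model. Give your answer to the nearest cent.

$0.16

Risk-neutral probability p = (1 + 0.04 − 0.85)/(1.05 − 0.85) = 0.1900/0.2000 = 0.9500
Terminal stock prices: S_u = 57.75, S_d = 46.75
Terminal payoffs (K − S): max(-7.75, 0) = 0, max(3.25, 0) = 3.25
Node 0 (S = 55): V_0 = 1/1.04·[0.9500·0.0000 + 0.0500·3.2500] = 0.1563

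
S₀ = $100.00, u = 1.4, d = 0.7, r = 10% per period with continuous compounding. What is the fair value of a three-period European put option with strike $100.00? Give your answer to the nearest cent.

Risk-neutral probability p = (e^0.1 − 0.7)/(1.4 − 0.7) = 0.4052/0.7000 = 0.5788
Terminal stock prices: S_uuu = 274.4, S_uud = 137.2, S_udd = 68.6, S_ddd = 34.3
Terminal payoffs (K − S): max(-174.4, 0) = 0, max(-37.2, 0) = 0, max(31.4, 0) = 31.4, max(65.7, 0) = 65.7
Node uu (S = 196): V_uu = e^(−0.1)·[0.5788·0.0000 + 0.4212·0.0000] = 0.0000
Node ud (S = 98): V_ud = e^(−0.1)·[0.5788·0.0000 + 0.4212·31.4000] = 11.9666
Node dd (S = 49): V_dd = e^(−0.1)·[0.5788·31.4000 + 0.4212·65.7000] = 41.4837
Node u (S = 140): V_u = e^(−0.1)·[0.5788·0.0000 + 0.4212·11.9666] = 4.5605
Node d (S = 70): V_d = e^(−0.1)·[0.5788·11.9666 + 0.4212·41.4837] = 22.0769
Node 0 (S = 100): V_0 = e^(−0.1)·[0.5788·4.5605 + 0.4212·22.0769] = 10.8021

$10.80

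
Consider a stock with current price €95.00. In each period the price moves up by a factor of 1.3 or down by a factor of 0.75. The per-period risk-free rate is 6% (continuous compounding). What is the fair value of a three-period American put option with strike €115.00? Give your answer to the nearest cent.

€22.71

Risk-neutral probability p = (e^0.06 − 0.75)/(1.3 − 0.75) = 0.3118/0.5500 = 0.5670
Terminal stock prices: S_uuu = 208.7, S_uud = 120.4, S_udd = 69.47, S_ddd = 40.08
Terminal payoffs (K − S): max(-93.72, 0) = 0, max(-5.413, 0) = 0, max(45.53, 0) = 45.53, max(74.92, 0) = 74.92
Node uu (S = 160.6): continuation = e^(−0.06)·[0.5670·0.0000 + 0.4330·0.0000] = 0.0000; exercise value = 0.0000 ≤ continuation, so V_uu = 0.0000
Node ud (S = 92.62): continuation = e^(−0.06)·[0.5670·0.0000 + 0.4330·45.5312] = 18.5680; exercise value = 22.3750 > continuation, so V_ud = 22.3750 (exercise)
Node dd (S = 53.44): continuation = e^(−0.06)·[0.5670·45.5312 + 0.4330·74.9219] = 54.8654; exercise value = 61.5625 > continuation, so V_dd = 61.5625 (exercise)
Node u (S = 123.5): continuation = e^(−0.06)·[0.5670·0.0000 + 0.4330·22.3750] = 9.1247; exercise value = 0.0000 ≤ continuation, so V_u = 9.1247
Node d (S = 71.25): continuation = e^(−0.06)·[0.5670·22.3750 + 0.4330·61.5625] = 37.0529; exercise value = 43.7500 > continuation, so V_d = 43.7500 (exercise)
Node 0 (S = 95): continuation = e^(−0.06)·[0.5670·9.1247 + 0.4330·43.7500] = 22.7138; exercise value = 20.0000 ≤ continuation, so V_0 = 22.7138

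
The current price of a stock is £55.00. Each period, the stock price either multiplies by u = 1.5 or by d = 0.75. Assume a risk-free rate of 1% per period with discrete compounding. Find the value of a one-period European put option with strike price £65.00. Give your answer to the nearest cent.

Risk-neutral probability p = (1 + 0.01 − 0.75)/(1.5 − 0.75) = 0.2600/0.7500 = 0.3467
Terminal stock prices: S_u = 82.5, S_d = 41.25
Terminal payoffs (K − S): max(-17.5, 0) = 0, max(23.75, 0) = 23.75
Node 0 (S = 55): V_0 = 1/1.01·[0.3467·0.0000 + 0.6533·23.7500] = 15.3630

£15.36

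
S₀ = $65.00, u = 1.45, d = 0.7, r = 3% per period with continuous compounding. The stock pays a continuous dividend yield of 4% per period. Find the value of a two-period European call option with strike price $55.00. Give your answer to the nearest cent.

$16.41

Per-period risk-free factor R = e^0.03 = 1.0305; dividend-adjusted growth = e^(0.03−0.04) = 0.9900.
Risk-neutral probability p = (0.9900 − 0.7)/(1.45 − 0.7) = 0.2900/0.7500 = 0.3867
Terminal stock prices: S_uu = 136.7, S_ud = 65.97, S_dd = 31.85
Terminal payoffs (S − K): max(81.66, 0) = 81.66, max(10.97, 0) = 10.97, max(-23.15, 0) = 0
Node u (S = 94.25): V_u = e^(−0.03)·[0.3867·81.6625 + 0.6133·10.9750] = 37.1799
Node d (S = 45.5): V_d = e^(−0.03)·[0.3867·10.9750 + 0.6133·0.0000] = 4.1190
Node 0 (S = 65): V_0 = e^(−0.03)·[0.3867·37.1799 + 0.6133·4.1190] = 16.4051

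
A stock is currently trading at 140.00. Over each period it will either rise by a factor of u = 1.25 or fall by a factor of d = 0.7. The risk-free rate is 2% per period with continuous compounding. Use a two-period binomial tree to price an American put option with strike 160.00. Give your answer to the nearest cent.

Risk-neutral probability p = (e^0.02 − 0.7)/(1.25 − 0.7) = 0.3202/0.5500 = 0.5822
Terminal stock prices: S_uu = 218.8, S_ud = 122.5, S_dd = 68.6
Terminal payoffs (K − S): max(-58.75, 0) = 0, max(37.5, 0) = 37.5, max(91.4, 0) = 91.4
Node u (S = 175): continuation = e^(−0.02)·[0.5822·0.0000 + 0.4178·37.5000] = 15.3578; exercise value = 0.0000 ≤ continuation, so V_u = 15.3578
Node d (S = 98): continuation = e^(−0.02)·[0.5822·37.5000 + 0.4178·91.4000] = 58.8318; exercise value = 62.0000 > continuation, so V_d = 62.0000 (exercise)
Node 0 (S = 140): continuation = e^(−0.02)·[0.5822·15.3578 + 0.4178·62.0000] = 34.1557; exercise value = 20.0000 ≤ continuation, so V_0 = 34.1557

34.16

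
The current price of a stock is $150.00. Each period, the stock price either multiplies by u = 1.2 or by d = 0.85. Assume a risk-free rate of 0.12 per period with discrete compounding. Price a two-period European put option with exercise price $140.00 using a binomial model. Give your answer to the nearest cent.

Risk-neutral probability p = (1 + 0.12 − 0.85)/(1.2 − 0.85) = 0.2700/0.3500 = 0.7714
Terminal stock prices: S_uu = 216, S_ud = 153, S_dd = 108.4
Terminal payoffs (K − S): max(-76, 0) = 0, max(-13, 0) = 0, max(31.63, 0) = 31.63
Node u (S = 180): V_u = 1/1.12·[0.7714·0.0000 + 0.2286·0.0000] = 0.0000
Node d (S = 127.5): V_d = 1/1.12·[0.7714·0.0000 + 0.2286·31.6250] = 6.4541
Node 0 (S = 150): V_0 = 1/1.12·[0.7714·0.0000 + 0.2286·6.4541] = 1.3172

$1.32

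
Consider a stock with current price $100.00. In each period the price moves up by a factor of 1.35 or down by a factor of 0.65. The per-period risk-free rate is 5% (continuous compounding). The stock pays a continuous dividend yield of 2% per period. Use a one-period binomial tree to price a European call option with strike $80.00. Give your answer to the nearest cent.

Per-period risk-free factor R = e^0.05 = 1.0513; dividend-adjusted growth = e^(0.05−0.02) = 1.0305.
Risk-neutral probability p = (1.0305 − 0.65)/(1.35 − 0.65) = 0.3805/0.7000 = 0.5435
Terminal stock prices: S_u = 135, S_d = 65
Terminal payoffs (S − K): max(55, 0) = 55, max(-15, 0) = 0
Node 0 (S = 100): V_0 = e^(−0.05)·[0.5435·55.0000 + 0.4565·0.0000] = 28.4350

$28.43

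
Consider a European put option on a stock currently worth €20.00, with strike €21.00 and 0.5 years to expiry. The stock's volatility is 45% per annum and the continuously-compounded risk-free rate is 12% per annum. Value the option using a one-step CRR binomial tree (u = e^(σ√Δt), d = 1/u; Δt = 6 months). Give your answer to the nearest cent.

€2.94

CRR parameters: u = e^(σ√Δt) = e^(0.45·√0.5) = 1.3746, d = 1/u = 0.7275
Per-period rate: rΔt = 0.12·0.5 = 0.06, so R = e^0.06 = 1.0618
Risk-neutral probability p = (e^0.06 − 0.7275)/(1.3746 − 0.7275) = 0.3344/0.6472 = 0.5167
Terminal stock prices: S_u = 27.49, S_d = 14.55
Terminal payoffs (K − S): max(-6.493, 0) = 0, max(6.451, 0) = 6.451
Node 0 (S = 20): V_0 = e^(−0.06)·[0.5167·0.0000 + 0.4833·6.4508] = 2.9364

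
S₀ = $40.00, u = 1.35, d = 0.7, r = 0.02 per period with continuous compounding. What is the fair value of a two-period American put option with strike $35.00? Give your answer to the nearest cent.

$3.81

Risk-neutral probability p = (e^0.02 − 0.7)/(1.35 − 0.7) = 0.3202/0.6500 = 0.4926
Terminal stock prices: S_uu = 72.9, S_ud = 37.8, S_dd = 19.6
Terminal payoffs (K − S): max(-37.9, 0) = 0, max(-2.8, 0) = 0, max(15.4, 0) = 15.4
Node u (S = 54): continuation = e^(−0.02)·[0.4926·0.0000 + 0.5074·0.0000] = 0.0000; exercise value = 0.0000 ≤ continuation, so V_u = 0.0000
Node d (S = 28): continuation = e^(−0.02)·[0.4926·0.0000 + 0.5074·15.4000] = 7.6590; exercise value = 7.0000 ≤ continuation, so V_d = 7.6590
Node 0 (S = 40): continuation = e^(−0.02)·[0.4926·0.0000 + 0.5074·7.6590] = 3.8091; exercise value = 0.0000 ≤ continuation, so V_0 = 3.8091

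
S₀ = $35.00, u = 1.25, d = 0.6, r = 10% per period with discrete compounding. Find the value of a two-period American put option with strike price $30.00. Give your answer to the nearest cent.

Risk-neutral probability p = (1 + 0.1 − 0.6)/(1.25 − 0.6) = 0.5000/0.6500 = 0.7692
Terminal stock prices: S_uu = 54.69, S_ud = 26.25, S_dd = 12.6
Terminal payoffs (K − S): max(-24.69, 0) = 0, max(3.75, 0) = 3.75, max(17.4, 0) = 17.4
Node u (S = 43.75): continuation = 1/1.1·[0.7692·0.0000 + 0.2308·3.7500] = 0.7867; exercise value = 0.0000 ≤ continuation, so V_u = 0.7867
Node d (S = 21): continuation = 1/1.1·[0.7692·3.7500 + 0.2308·17.4000] = 6.2727; exercise value = 9.0000 > continuation, so V_d = 9.0000 (exercise)
Node 0 (S = 35): continuation = 1/1.1·[0.7692·0.7867 + 0.2308·9.0000] = 2.4383; exercise value = 0.0000 ≤ continuation, so V_0 = 2.4383

$2.44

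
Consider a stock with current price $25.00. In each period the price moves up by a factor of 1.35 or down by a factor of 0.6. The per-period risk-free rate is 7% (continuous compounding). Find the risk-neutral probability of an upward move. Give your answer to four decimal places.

Risk-neutral probability p = (e^0.07 − 0.6)/(1.35 − 0.6) = 0.4725/0.7500 = 0.6300

p = 0.6300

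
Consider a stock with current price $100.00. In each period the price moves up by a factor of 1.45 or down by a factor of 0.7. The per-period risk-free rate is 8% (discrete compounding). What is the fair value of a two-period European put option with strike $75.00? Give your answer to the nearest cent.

$5.43

Risk-neutral probability p = (1 + 0.08 − 0.7)/(1.45 − 0.7) = 0.3800/0.7500 = 0.5067
Terminal stock prices: S_uu = 210.2, S_ud = 101.5, S_dd = 49
Terminal payoffs (K − S): max(-135.2, 0) = 0, max(-26.5, 0) = 0, max(26, 0) = 26
Node u (S = 145): V_u = 1/1.08·[0.5067·0.0000 + 0.4933·0.0000] = 0.0000
Node d (S = 70): V_d = 1/1.08·[0.5067·0.0000 + 0.4933·26.0000] = 11.8765
Node 0 (S = 100): V_0 = 1/1.08·[0.5067·0.0000 + 0.4933·11.8765] = 5.4251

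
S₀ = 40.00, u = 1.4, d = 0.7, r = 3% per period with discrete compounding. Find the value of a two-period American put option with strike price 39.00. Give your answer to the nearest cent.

5.64

Risk-neutral probability p = (1 + 0.03 − 0.7)/(1.4 − 0.7) = 0.3300/0.7000 = 0.4714
Terminal stock prices: S_uu = 78.4, S_ud = 39.2, S_dd = 19.6
Terminal payoffs (K − S): max(-39.4, 0) = 0, max(-0.2, 0) = 0, max(19.4, 0) = 19.4
Node u (S = 56): continuation = 1/1.03·[0.4714·0.0000 + 0.5286·0.0000] = 0.0000; exercise value = 0.0000 ≤ continuation, so V_u = 0.0000
Node d (S = 28): continuation = 1/1.03·[0.4714·0.0000 + 0.5286·19.4000] = 9.9556; exercise value = 11.0000 > continuation, so V_d = 11.0000 (exercise)
Node 0 (S = 40): continuation = 1/1.03·[0.4714·0.0000 + 0.5286·11.0000] = 5.6449; exercise value = 0.0000 ≤ continuation, so V_0 = 5.6449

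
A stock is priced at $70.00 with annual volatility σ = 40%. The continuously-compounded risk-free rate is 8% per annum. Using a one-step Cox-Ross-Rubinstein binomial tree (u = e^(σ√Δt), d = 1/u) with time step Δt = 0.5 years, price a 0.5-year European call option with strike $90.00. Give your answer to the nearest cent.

$1.39

CRR parameters: u = e^(σ√Δt) = e^(0.4·√0.5) = 1.3269, d = 1/u = 0.7536
Per-period rate: rΔt = 0.08·0.5 = 0.04, so R = e^0.04 = 1.0408
Risk-neutral probability p = (e^0.04 − 0.7536)/(1.3269 − 0.7536) = 0.2872/0.5733 = 0.5009
Terminal stock prices: S_u = 92.88, S_d = 52.75
Terminal payoffs (S − K): max(2.883, 0) = 2.883, max(-37.25, 0) = 0
Node 0 (S = 70): V_0 = e^(−0.04)·[0.5009·2.8828 + 0.4991·0.0000] = 1.3875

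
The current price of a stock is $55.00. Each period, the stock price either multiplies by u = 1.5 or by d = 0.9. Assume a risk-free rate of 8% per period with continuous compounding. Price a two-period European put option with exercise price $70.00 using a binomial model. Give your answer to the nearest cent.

$10.46

Risk-neutral probability p = (e^0.08 − 0.9)/(1.5 − 0.9) = 0.1833/0.6000 = 0.3055
Terminal stock prices: S_uu = 123.8, S_ud = 74.25, S_dd = 44.55
Terminal payoffs (K − S): max(-53.75, 0) = 0, max(-4.25, 0) = 0, max(25.45, 0) = 25.45
Node u (S = 82.5): V_u = e^(−0.08)·[0.3055·0.0000 + 0.6945·0.0000] = 0.0000
Node d (S = 49.5): V_d = e^(−0.08)·[0.3055·0.0000 + 0.6945·25.4500] = 16.3166
Node 0 (S = 55): V_0 = e^(−0.08)·[0.3055·0.0000 + 0.6945·16.3166] = 10.4610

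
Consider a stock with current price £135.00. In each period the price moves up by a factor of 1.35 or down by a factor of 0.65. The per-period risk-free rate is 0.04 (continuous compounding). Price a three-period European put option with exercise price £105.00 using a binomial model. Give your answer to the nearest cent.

£13.31

Risk-neutral probability p = (e^0.04 − 0.65)/(1.35 − 0.65) = 0.3908/0.7000 = 0.5583
Terminal stock prices: S_uuu = 332.2, S_uud = 159.9, S_udd = 77, S_ddd = 37.07
Terminal payoffs (K − S): max(-227.2, 0) = 0, max(-54.92, 0) = 0, max(28, 0) = 28, max(67.93, 0) = 67.93
Node uu (S = 246): V_uu = e^(−0.04)·[0.5583·0.0000 + 0.4417·0.0000] = 0.0000
Node ud (S = 118.5): V_ud = e^(−0.04)·[0.5583·0.0000 + 0.4417·27.9994] = 11.8824
Node dd (S = 57.04): V_dd = e^(−0.04)·[0.5583·27.9994 + 0.4417·67.9256] = 43.8454
Node u (S = 182.2): V_u = e^(−0.04)·[0.5583·0.0000 + 0.4417·11.8824] = 5.0426
Node d (S = 87.75): V_d = e^(−0.04)·[0.5583·11.8824 + 0.4417·43.8454] = 24.9809
Node 0 (S = 135): V_0 = e^(−0.04)·[0.5583·5.0426 + 0.4417·24.9809] = 13.3063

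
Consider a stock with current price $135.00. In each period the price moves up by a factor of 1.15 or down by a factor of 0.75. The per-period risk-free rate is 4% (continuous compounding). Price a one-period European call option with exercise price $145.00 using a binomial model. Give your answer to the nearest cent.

$7.16

Risk-neutral probability p = (e^0.04 − 0.75)/(1.15 − 0.75) = 0.2908/0.4000 = 0.7270
Terminal stock prices: S_u = 155.2, S_d = 101.2
Terminal payoffs (S − K): max(10.25, 0) = 10.25, max(-43.75, 0) = 0
Node 0 (S = 135): V_0 = e^(−0.04)·[0.7270·10.2500 + 0.2730·0.0000] = 7.1598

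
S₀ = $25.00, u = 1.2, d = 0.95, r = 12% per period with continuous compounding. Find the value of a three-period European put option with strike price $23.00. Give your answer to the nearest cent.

$0.03

Risk-neutral probability p = (e^0.12 − 0.95)/(1.2 − 0.95) = 0.1775/0.2500 = 0.7100
Terminal stock prices: S_uuu = 43.2, S_uud = 34.2, S_udd = 27.07, S_ddd = 21.43
Terminal payoffs (K − S): max(-20.2, 0) = 0, max(-11.2, 0) = 0, max(-4.075, 0) = 0, max(1.566, 0) = 1.566
Node uu (S = 36): V_uu = e^(−0.12)·[0.7100·0.0000 + 0.2900·0.0000] = 0.0000
Node ud (S = 28.5): V_ud = e^(−0.12)·[0.7100·0.0000 + 0.2900·0.0000] = 0.0000
Node dd (S = 22.56): V_dd = e^(−0.12)·[0.7100·0.0000 + 0.2900·1.5656] = 0.4027
Node u (S = 30): V_u = e^(−0.12)·[0.7100·0.0000 + 0.2900·0.0000] = 0.0000
Node d (S = 23.75): V_d = e^(−0.12)·[0.7100·0.0000 + 0.2900·0.4027] = 0.1036
Node 0 (S = 25): V_0 = e^(−0.12)·[0.7100·0.0000 + 0.2900·0.1036] = 0.0266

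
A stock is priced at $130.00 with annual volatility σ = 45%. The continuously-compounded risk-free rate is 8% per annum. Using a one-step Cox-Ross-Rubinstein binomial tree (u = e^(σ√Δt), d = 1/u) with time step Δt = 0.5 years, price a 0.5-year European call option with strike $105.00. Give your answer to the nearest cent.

CRR parameters: u = e^(σ√Δt) = e^(0.45·√0.5) = 1.3746, d = 1/u = 0.7275
Per-period rate: rΔt = 0.08·0.5 = 0.04, so R = e^0.04 = 1.0408
Risk-neutral probability p = (e^0.04 − 0.7275)/(1.3746 − 0.7275) = 0.3134/0.6472 = 0.4842
Terminal stock prices: S_u = 178.7, S_d = 94.57
Terminal payoffs (S − K): max(73.7, 0) = 73.7, max(-10.43, 0) = 0
Node 0 (S = 130): V_0 = e^(−0.04)·[0.4842·73.7043 + 0.5158·0.0000] = 34.2864

$34.29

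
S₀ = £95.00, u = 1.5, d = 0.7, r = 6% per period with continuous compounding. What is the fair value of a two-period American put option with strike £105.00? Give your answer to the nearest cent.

£21.01

Risk-neutral probability p = (e^0.06 − 0.7)/(1.5 − 0.7) = 0.3618/0.8000 = 0.4523
Terminal stock prices: S_uu = 213.8, S_ud = 99.75, S_dd = 46.55
Terminal payoffs (K − S): max(-108.8, 0) = 0, max(5.25, 0) = 5.25, max(58.45, 0) = 58.45
Node u (S = 142.5): continuation = e^(−0.06)·[0.4523·0.0000 + 0.5477·5.2500] = 2.7080; exercise value = 0.0000 ≤ continuation, so V_u = 2.7080
Node d (S = 66.5): continuation = e^(−0.06)·[0.4523·5.2500 + 0.5477·58.4500] = 32.3853; exercise value = 38.5000 > continuation, so V_d = 38.5000 (exercise)
Node 0 (S = 95): continuation = e^(−0.06)·[0.4523·2.7080 + 0.5477·38.5000] = 21.0121; exercise value = 10.0000 ≤ continuation, so V_0 = 21.0121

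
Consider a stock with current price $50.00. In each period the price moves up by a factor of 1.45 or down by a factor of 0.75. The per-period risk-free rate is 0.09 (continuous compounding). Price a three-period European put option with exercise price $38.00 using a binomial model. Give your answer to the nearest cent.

$1.70

Risk-neutral probability p = (e^0.09 − 0.75)/(1.45 − 0.75) = 0.3442/0.7000 = 0.4917
Terminal stock prices: S_uuu = 152.4, S_uud = 78.84, S_udd = 40.78, S_ddd = 21.09
Terminal payoffs (K − S): max(-114.4, 0) = 0, max(-40.84, 0) = 0, max(-2.781, 0) = 0, max(16.91, 0) = 16.91
Node uu (S = 105.1): V_uu = e^(−0.09)·[0.4917·0.0000 + 0.5083·0.0000] = 0.0000
Node ud (S = 54.38): V_ud = e^(−0.09)·[0.4917·0.0000 + 0.5083·0.0000] = 0.0000
Node dd (S = 28.12): V_dd = e^(−0.09)·[0.4917·0.0000 + 0.5083·16.9062] = 7.8542
Node u (S = 72.5): V_u = e^(−0.09)·[0.4917·0.0000 + 0.5083·0.0000] = 0.0000
Node d (S = 37.5): V_d = e^(−0.09)·[0.4917·0.0000 + 0.5083·7.8542] = 3.6488
Node 0 (S = 50): V_0 = e^(−0.09)·[0.4917·0.0000 + 0.5083·3.6488] = 1.6951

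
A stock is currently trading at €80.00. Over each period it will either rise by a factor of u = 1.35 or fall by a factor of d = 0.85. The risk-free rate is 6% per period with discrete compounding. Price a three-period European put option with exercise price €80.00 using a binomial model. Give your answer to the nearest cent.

€5.76

Risk-neutral probability p = (1 + 0.06 − 0.85)/(1.35 − 0.85) = 0.2100/0.5000 = 0.4200
Terminal stock prices: S_uuu = 196.8, S_uud = 123.9, S_udd = 78.03, S_ddd = 49.13
Terminal payoffs (K − S): max(-116.8, 0) = 0, max(-43.93, 0) = 0, max(1.97, 0) = 1.97, max(30.87, 0) = 30.87
Node uu (S = 145.8): V_uu = 1/1.06·[0.4200·0.0000 + 0.5800·0.0000] = 0.0000
Node ud (S = 91.8): V_ud = 1/1.06·[0.4200·0.0000 + 0.5800·1.9700] = 1.0779
Node dd (S = 57.8): V_dd = 1/1.06·[0.4200·1.9700 + 0.5800·30.8700] = 17.6717
Node u (S = 108): V_u = 1/1.06·[0.4200·0.0000 + 0.5800·1.0779] = 0.5898
Node d (S = 68): V_d = 1/1.06·[0.4200·1.0779 + 0.5800·17.6717] = 10.0965
Node 0 (S = 80): V_0 = 1/1.06·[0.4200·0.5898 + 0.5800·10.0965] = 5.7582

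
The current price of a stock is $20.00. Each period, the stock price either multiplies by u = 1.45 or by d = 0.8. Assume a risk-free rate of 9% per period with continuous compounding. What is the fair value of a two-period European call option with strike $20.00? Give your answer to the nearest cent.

Risk-neutral probability p = (e^0.09 − 0.8)/(1.45 − 0.8) = 0.2942/0.6500 = 0.4526
Terminal stock prices: S_uu = 42.05, S_ud = 23.2, S_dd = 12.8
Terminal payoffs (S − K): max(22.05, 0) = 22.05, max(3.2, 0) = 3.2, max(-7.2, 0) = 0
Node u (S = 29): V_u = e^(−0.09)·[0.4526·22.0500 + 0.5474·3.2000] = 10.7214
Node d (S = 16): V_d = e^(−0.09)·[0.4526·3.2000 + 0.5474·0.0000] = 1.3236
Node 0 (S = 20): V_0 = e^(−0.09)·[0.4526·10.7214 + 0.5474·1.3236] = 5.0968

$5.10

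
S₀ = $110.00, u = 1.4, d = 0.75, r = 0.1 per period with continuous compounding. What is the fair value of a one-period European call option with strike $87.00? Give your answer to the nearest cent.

Risk-neutral probability p = (e^0.1 − 0.75)/(1.4 − 0.75) = 0.3552/0.6500 = 0.5464
Terminal stock prices: S_u = 154, S_d = 82.5
Terminal payoffs (S − K): max(67, 0) = 67, max(-4.5, 0) = 0
Node 0 (S = 110): V_0 = e^(−0.1)·[0.5464·67.0000 + 0.4536·0.0000] = 33.1260

$33.13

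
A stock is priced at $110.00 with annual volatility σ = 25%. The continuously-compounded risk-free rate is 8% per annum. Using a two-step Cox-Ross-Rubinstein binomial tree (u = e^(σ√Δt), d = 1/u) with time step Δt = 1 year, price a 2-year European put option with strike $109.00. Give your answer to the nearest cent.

$5.69

CRR parameters: u = e^(σ√Δt) = e^(0.25·√1) = 1.2840, d = 1/u = 0.7788
Per-period rate: rΔt = 0.08·1 = 0.08, so R = e^0.08 = 1.0833
Risk-neutral probability p = (e^0.08 − 0.7788)/(1.2840 − 0.7788) = 0.3045/0.5052 = 0.6027
Terminal stock prices: S_uu = 181.4, S_ud = 110, S_dd = 66.72
Terminal payoffs (K − S): max(-72.36, 0) = 0, max(-1, 0) = 0, max(42.28, 0) = 42.28
Node u (S = 141.2): V_u = e^(−0.08)·[0.6027·0.0000 + 0.3973·0.0000] = 0.0000
Node d (S = 85.67): V_d = e^(−0.08)·[0.6027·0.0000 + 0.3973·42.2816] = 15.5079
Node 0 (S = 110): V_0 = e^(−0.08)·[0.6027·0.0000 + 0.3973·15.5079] = 5.6880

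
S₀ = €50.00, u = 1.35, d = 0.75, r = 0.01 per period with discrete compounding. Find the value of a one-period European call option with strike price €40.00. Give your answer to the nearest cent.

€11.80

Risk-neutral probability p = (1 + 0.01 − 0.75)/(1.35 − 0.75) = 0.2600/0.6000 = 0.4333
Terminal stock prices: S_u = 67.5, S_d = 37.5
Terminal payoffs (S − K): max(27.5, 0) = 27.5, max(-2.5, 0) = 0
Node 0 (S = 50): V_0 = 1/1.01·[0.4333·27.5000 + 0.5667·0.0000] = 11.7987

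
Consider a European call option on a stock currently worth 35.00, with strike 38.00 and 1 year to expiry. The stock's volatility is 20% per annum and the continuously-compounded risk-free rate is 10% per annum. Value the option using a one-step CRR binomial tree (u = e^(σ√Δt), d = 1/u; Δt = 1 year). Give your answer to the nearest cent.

3.06

CRR parameters: u = e^(σ√Δt) = e^(0.2·√1) = 1.2214, d = 1/u = 0.8187
Per-period rate: rΔt = 0.1·1 = 0.1, so R = e^0.1 = 1.1052
Risk-neutral probability p = (e^0.1 − 0.8187)/(1.2214 − 0.8187) = 0.2864/0.4027 = 0.7113
Terminal stock prices: S_u = 42.75, S_d = 28.66
Terminal payoffs (S − K): max(4.749, 0) = 4.749, max(-9.344, 0) = 0
Node 0 (S = 35): V_0 = e^(−0.1)·[0.7113·4.7491 + 0.2887·0.0000] = 3.0568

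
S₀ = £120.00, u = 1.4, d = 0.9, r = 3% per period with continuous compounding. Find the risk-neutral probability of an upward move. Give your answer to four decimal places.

p = 0.2609

Risk-neutral probability p = (e^0.03 − 0.9)/(1.4 − 0.9) = 0.1305/0.5000 = 0.2609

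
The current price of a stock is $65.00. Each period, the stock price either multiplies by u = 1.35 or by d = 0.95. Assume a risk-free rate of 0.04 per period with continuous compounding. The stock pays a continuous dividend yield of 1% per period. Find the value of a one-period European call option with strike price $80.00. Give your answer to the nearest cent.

$1.50

Per-period risk-free factor R = e^0.04 = 1.0408; dividend-adjusted growth = e^(0.04−0.01) = 1.0305.
Risk-neutral probability p = (1.0305 − 0.95)/(1.35 − 0.95) = 0.0805/0.4000 = 0.2011
Terminal stock prices: S_u = 87.75, S_d = 61.75
Terminal payoffs (S − K): max(7.75, 0) = 7.75, max(-18.25, 0) = 0
Node 0 (S = 65): V_0 = e^(−0.04)·[0.2011·7.7500 + 0.7989·0.0000] = 1.4977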